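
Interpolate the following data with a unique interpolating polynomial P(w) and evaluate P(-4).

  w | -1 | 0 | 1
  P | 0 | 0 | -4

Evaluate each Lagrange basis at w = -4:
L_0(-4) = (-4)·(-5)/[(-1)·(-2)] = 10
L_1(-4) = (-3)·(-5)/[(1)·(-1)] = -15
L_2(-4) = (-3)·(-4)/[(2)·(1)] = 6
Sum: 0 + 0 + (-4)·(6) = -24

-24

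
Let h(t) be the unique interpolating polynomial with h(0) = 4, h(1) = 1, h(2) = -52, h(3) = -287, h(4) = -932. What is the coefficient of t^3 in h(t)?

2

L_0(t) = (t - 1)(t - 2)(t - 3)(t - 4) / [24] = (1/24)t^4 - (5/12)t^3 + (35/24)t^2 - (25/12)t + 1
L_1(t) = t(t - 2)(t - 3)(t - 4) / [-6] = -(1/6)t^4 + (3/2)t^3 - (13/3)t^2 + 4t
L_2(t) = t(t - 1)(t - 3)(t - 4) / [4] = (1/4)t^4 - 2t^3 + (19/4)t^2 - 3t
L_3(t) = t(t - 1)(t - 2)(t - 4) / [-6] = -(1/6)t^4 + (7/6)t^3 - (7/3)t^2 + (4/3)t
L_4(t) = t(t - 1)(t - 2)(t - 3) / [24] = (1/24)t^4 - (1/4)t^3 + (11/24)t^2 - (1/4)t
h(t) = 4·L_0 + 1·L_1 + (-52)·L_2 + (-287)·L_3 + (-932)·L_4
Only the coefficient of t^3 is needed; take it from each L_i and combine:
4·(-5/12) + 1·(3/2) + (-52)·(-2) + (-287)·(7/6) + (-932)·(-1/4) = 2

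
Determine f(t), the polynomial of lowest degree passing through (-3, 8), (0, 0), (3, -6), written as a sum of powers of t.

Newton's divided differences:
f[-3,0] = (0 - 8) / (0 - (-3)) = -8/3
f[0,3] = (-6 - 0) / (3 - 0) = -2
f[-3,0,3] = (-2 - (-8/3)) / (3 - (-3)) = 1/9
f(t) = 8 + (-8/3)·(t + 3) + (1/9)·(t + 3)t
Expanding: f(t) = (1/9)t^2 - (7/3)t

f(t) = (1/9)t^2 - (7/3)t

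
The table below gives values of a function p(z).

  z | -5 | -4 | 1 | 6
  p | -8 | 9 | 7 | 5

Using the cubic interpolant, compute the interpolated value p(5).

-45/11

Evaluate each Lagrange basis at z = 5:
L_0(5) = (9)·(4)·(-1)/[(-1)·(-6)·(-11)] = 6/11
L_1(5) = (10)·(4)·(-1)/[(1)·(-5)·(-10)] = -4/5
L_2(5) = (10)·(9)·(-1)/[(6)·(5)·(-5)] = 3/5
L_3(5) = (10)·(9)·(4)/[(11)·(10)·(5)] = 36/55
Sum: (-8)·(6/11) + 9·(-4/5) + 7·(3/5) + 5·(36/55) = -45/11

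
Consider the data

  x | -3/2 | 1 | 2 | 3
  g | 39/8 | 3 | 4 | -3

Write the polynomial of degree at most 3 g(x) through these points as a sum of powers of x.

Newton's divided differences:
g[-3/2,1] = (3 - 39/8) / (1 - (-3/2)) = -3/4
g[1,2] = (4 - 3) / (2 - 1) = 1
g[2,3] = (-3 - 4) / (3 - 2) = -7
g[-3/2,1,2] = (1 - (-3/4)) / (2 - (-3/2)) = 1/2
g[1,2,3] = (-7 - 1) / (3 - 1) = -4
g[-3/2,1,2,3] = (-4 - 1/2) / (3 - (-3/2)) = -1
g(x) = 39/8 + (-3/4)·(x + 3/2) + (1/2)·(x + 3/2)(x - 1) + (-1)·(x + 3/2)(x - 1)(x - 2)
Expanding: g(x) = -x^3 + 2x^2 + 2x

g(x) = -x^3 + 2x^2 + 2x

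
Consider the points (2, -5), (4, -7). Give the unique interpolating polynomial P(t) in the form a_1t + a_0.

Build the Lagrange basis polynomials:
L_0(t) = (t - 4) / [-2] = -(1/2)t + 2
L_1(t) = (t - 2) / [2] = (1/2)t - 1
P(t) = (-5)·L_0 + (-7)·L_1
  (-5)·L_0(t) = (5/2)t - 10
  (-7)·L_1(t) = -(7/2)t + 7
Adding term by term: -t - 3

P(t) = -t - 3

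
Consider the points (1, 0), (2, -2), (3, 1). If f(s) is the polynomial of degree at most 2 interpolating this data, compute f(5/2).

Using Newton's divided-difference form:
f[1,2] = (-2 - 0) / (2 - 1) = -2
f[2,3] = (1 - (-2)) / (3 - 2) = 3
f[1,2,3] = (3 - (-2)) / (3 - 1) = 5/2
f(5/2) = 0 + (-2)·(3/2) + (5/2)·(3/2)·(1/2) = -9/8

-9/8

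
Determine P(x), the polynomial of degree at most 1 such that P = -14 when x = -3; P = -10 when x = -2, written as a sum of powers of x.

P(x) = 4x - 2

Build the Lagrange basis polynomials:
L_0(x) = (x + 2) / [-1] = -x - 2
L_1(x) = (x + 3) / [1] = x + 3
P(x) = (-14)·L_0 + (-10)·L_1
  (-14)·L_0(x) = 14x + 28
  (-10)·L_1(x) = -10x - 30
Adding term by term: 4x - 2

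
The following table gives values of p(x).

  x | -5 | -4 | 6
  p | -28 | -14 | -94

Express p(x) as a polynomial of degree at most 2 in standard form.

p(x) = -2x^2 - 4x + 2

Build the Lagrange basis polynomials:
L_0(x) = (x + 4)(x - 6) / [11] = (1/11)x^2 - (2/11)x - 24/11
L_1(x) = (x + 5)(x - 6) / [-10] = -(1/10)x^2 + (1/10)x + 3
L_2(x) = (x + 5)(x + 4) / [110] = (1/110)x^2 + (9/110)x + 2/11
p(x) = (-28)·L_0 + (-14)·L_1 + (-94)·L_2
  (-28)·L_0(x) = -(28/11)x^2 + (56/11)x + 672/11
  (-14)·L_1(x) = (7/5)x^2 - (7/5)x - 42
  (-94)·L_2(x) = -(47/55)x^2 - (423/55)x - 188/11
Adding term by term: -2x^2 - 4x + 2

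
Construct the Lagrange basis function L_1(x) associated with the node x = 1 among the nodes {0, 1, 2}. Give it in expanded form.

L_1(x) = x(x - 2) / [(1)·(-1)]
       = (x^2 - 2x) / (-1)

L_1(x) = -x^2 + 2x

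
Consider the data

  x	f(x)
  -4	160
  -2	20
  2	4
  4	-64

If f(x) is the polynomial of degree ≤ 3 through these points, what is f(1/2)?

Using Newton's divided-difference form:
f[-4,-2] = (20 - 160) / (-2 - (-4)) = -70
f[-2,2] = (4 - 20) / (2 - (-2)) = -4
f[2,4] = (-64 - 4) / (4 - 2) = -34
f[-4,-2,2] = (-4 - (-70)) / (2 - (-4)) = 11
f[-2,2,4] = (-34 - (-4)) / (4 - (-2)) = -5
f[-4,-2,2,4] = (-5 - 11) / (4 - (-4)) = -2
f(1/2) = 160 + (-70)·(9/2) + 11·(9/2)·(5/2) + (-2)·(9/2)·(5/2)·(-3/2) = 5/2

5/2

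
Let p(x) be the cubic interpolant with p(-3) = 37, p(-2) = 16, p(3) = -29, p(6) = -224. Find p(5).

Evaluate each Lagrange basis at x = 5:
L_0(5) = (7)·(2)·(-1)/[(-1)·(-6)·(-9)] = 7/27
L_1(5) = (8)·(2)·(-1)/[(1)·(-5)·(-8)] = -2/5
L_2(5) = (8)·(7)·(-1)/[(6)·(5)·(-3)] = 28/45
L_3(5) = (8)·(7)·(2)/[(9)·(8)·(3)] = 14/27
Sum: 37·(7/27) + 16·(-2/5) + (-29)·(28/45) + (-224)·(14/27) = -131

-131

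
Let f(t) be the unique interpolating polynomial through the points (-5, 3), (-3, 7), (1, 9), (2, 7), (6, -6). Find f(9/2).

L_0(9/2) = (15/2)·(7/2)·(5/2)·(-3/2)/[(-2)·(-6)·(-7)·(-11)] = -75/704
L_1(9/2) = (19/2)·(7/2)·(5/2)·(-3/2)/[(2)·(-4)·(-5)·(-9)] = 133/384
L_2(9/2) = (19/2)·(15/2)·(5/2)·(-3/2)/[(6)·(4)·(-1)·(-5)] = -285/128
L_3(9/2) = (19/2)·(15/2)·(7/2)·(-3/2)/[(7)·(5)·(1)·(-4)] = 171/64
L_4(9/2) = (19/2)·(15/2)·(7/2)·(5/2)/[(11)·(9)·(5)·(4)] = 665/2112
Sum: 3·(-75/704) + 7·(133/384) + 9·(-285/128) + 7·(171/64) + (-6)·(665/2112) = -1183/1056

-1183/1056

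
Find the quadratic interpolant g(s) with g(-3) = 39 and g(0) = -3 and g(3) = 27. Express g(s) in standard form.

L_0(s) = s(s - 3) / [18] = (1/18)s^2 - (1/6)s
L_1(s) = (s + 3)(s - 3) / [-9] = -(1/9)s^2 + 1
L_2(s) = (s + 3)s / [18] = (1/18)s^2 + (1/6)s
g(s) = 39·L_0 + (-3)·L_1 + 27·L_2
  39·L_0(s) = (13/6)s^2 - (13/2)s
  (-3)·L_1(s) = (1/3)s^2 - 3
  27·L_2(s) = (3/2)s^2 + (9/2)s
Adding term by term: 4s^2 - 2s - 3

g(s) = 4s^2 - 2s - 3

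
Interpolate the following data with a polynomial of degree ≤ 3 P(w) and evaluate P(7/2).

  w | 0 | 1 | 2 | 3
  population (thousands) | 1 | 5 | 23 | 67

Evaluate each Lagrange basis at w = 7/2:
L_0(7/2) = (5/2)·(3/2)·(1/2)/[(-1)·(-2)·(-3)] = -5/16
L_1(7/2) = (7/2)·(3/2)·(1/2)/[(1)·(-1)·(-2)] = 21/16
L_2(7/2) = (7/2)·(5/2)·(1/2)/[(2)·(1)·(-1)] = -35/16
L_3(7/2) = (7/2)·(5/2)·(3/2)/[(3)·(2)·(1)] = 35/16
Sum: 1·(-5/16) + 5·(21/16) + 23·(-35/16) + 67·(35/16) = 205/2

205/2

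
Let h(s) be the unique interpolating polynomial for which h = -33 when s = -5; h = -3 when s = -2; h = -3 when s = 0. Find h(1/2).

-11/2

Evaluate each Lagrange basis at s = 1/2:
L_0(1/2) = (5/2)·(1/2)/[(-3)·(-5)] = 1/12
L_1(1/2) = (11/2)·(1/2)/[(3)·(-2)] = -11/24
L_2(1/2) = (11/2)·(5/2)/[(5)·(2)] = 11/8
Sum: (-33)·(1/12) + (-3)·(-11/24) + (-3)·(11/8) = -11/2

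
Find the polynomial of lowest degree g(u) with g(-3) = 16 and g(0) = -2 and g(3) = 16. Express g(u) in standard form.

g(u) = 2u^2 - 2

Build the Lagrange basis polynomials:
L_0(u) = u(u - 3) / [18] = (1/18)u^2 - (1/6)u
L_1(u) = (u + 3)(u - 3) / [-9] = -(1/9)u^2 + 1
L_2(u) = (u + 3)u / [18] = (1/18)u^2 + (1/6)u
g(u) = 16·L_0 + (-2)·L_1 + 16·L_2
  16·L_0(u) = (8/9)u^2 - (8/3)u
  (-2)·L_1(u) = (2/9)u^2 - 2
  16·L_2(u) = (8/9)u^2 + (8/3)u
Adding term by term: 2u^2 - 2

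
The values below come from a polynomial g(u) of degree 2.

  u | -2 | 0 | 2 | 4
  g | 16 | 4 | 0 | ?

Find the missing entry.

The 3 known values determine g uniquely (degree ≤ 2).
Evaluate each Lagrange basis at u = 4:
L_0(4) = (4)·(2)/[(-2)·(-4)] = 1
L_1(4) = (6)·(2)/[(2)·(-2)] = -3
L_2(4) = (6)·(4)/[(4)·(2)] = 3
Sum: 16·(1) + 4·(-3) + 0 = 4

4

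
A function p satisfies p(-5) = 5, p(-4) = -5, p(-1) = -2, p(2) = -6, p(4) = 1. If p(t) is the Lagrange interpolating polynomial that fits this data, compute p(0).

Evaluate each Lagrange basis at t = 0:
L_0(0) = (4)·(1)·(-2)·(-4)/[(-1)·(-4)·(-7)·(-9)] = 8/63
L_1(0) = (5)·(1)·(-2)·(-4)/[(1)·(-3)·(-6)·(-8)] = -5/18
L_2(0) = (5)·(4)·(-2)·(-4)/[(4)·(3)·(-3)·(-5)] = 8/9
L_3(0) = (5)·(4)·(1)·(-4)/[(7)·(6)·(3)·(-2)] = 20/63
L_4(0) = (5)·(4)·(1)·(-2)/[(9)·(8)·(5)·(2)] = -1/18
Sum: 5·(8/63) + (-5)·(-5/18) + (-2)·(8/9) + (-6)·(20/63) + 1·(-1/18) = -12/7

-12/7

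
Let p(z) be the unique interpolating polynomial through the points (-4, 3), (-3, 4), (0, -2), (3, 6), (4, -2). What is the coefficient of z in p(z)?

263/168

Build the Lagrange basis polynomials:
L_0(z) = (z + 3)z(z - 3)(z - 4) / [224] = (1/224)z^4 - (1/56)z^3 - (9/224)z^2 + (9/56)z
L_1(z) = (z + 4)z(z - 3)(z - 4) / [-126] = -(1/126)z^4 + (1/42)z^3 + (8/63)z^2 - (8/21)z
L_2(z) = (z + 4)(z + 3)(z - 3)(z - 4) / [144] = (1/144)z^4 - (25/144)z^2 + 1
L_3(z) = (z + 4)(z + 3)z(z - 4) / [-126] = -(1/126)z^4 - (1/42)z^3 + (8/63)z^2 + (8/21)z
L_4(z) = (z + 4)(z + 3)z(z - 3) / [224] = (1/224)z^4 + (1/56)z^3 - (9/224)z^2 - (9/56)z
p(z) = 3·L_0 + 4·L_1 + (-2)·L_2 + 6·L_3 + (-2)·L_4
Only the coefficient of z is needed; take it from each L_i and combine:
3·(9/56) + 4·(-8/21) + (-2)·(0) + 6·(8/21) + (-2)·(-9/56) = 263/168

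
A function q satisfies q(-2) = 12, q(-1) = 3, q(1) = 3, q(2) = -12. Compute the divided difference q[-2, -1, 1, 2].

-2

q[-2,-1] = (3 - 12) / (-1 - (-2)) = -9
q[-1,1] = (3 - 3) / (1 - (-1)) = 0
q[1,2] = (-12 - 3) / (2 - 1) = -15
q[-2,-1,1] = (0 - (-9)) / (1 - (-2)) = 3
q[-1,1,2] = (-15 - 0) / (2 - (-1)) = -5
q[-2,-1,1,2] = (-5 - 3) / (2 - (-2)) = -2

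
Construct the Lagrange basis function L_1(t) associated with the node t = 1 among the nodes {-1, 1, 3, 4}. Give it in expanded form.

L_1(t) = (1/12)t^3 - (1/2)t^2 + (5/12)t + 1

L_1(t) = (t + 1)(t - 3)(t - 4) / [(2)·(-2)·(-3)]
       = (t^3 - 6t^2 + 5t + 12) / (12)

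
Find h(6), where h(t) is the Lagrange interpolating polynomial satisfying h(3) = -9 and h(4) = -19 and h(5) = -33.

Evaluate each Lagrange basis at t = 6:
L_0(6) = (2)·(1)/[(-1)·(-2)] = 1
L_1(6) = (3)·(1)/[(1)·(-1)] = -3
L_2(6) = (3)·(2)/[(2)·(1)] = 3
Sum: (-9)·(1) + (-19)·(-3) + (-33)·(3) = -51

-51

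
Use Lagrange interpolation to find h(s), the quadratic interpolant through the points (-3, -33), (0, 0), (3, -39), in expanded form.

h(s) = -4s^2 - s

Build the Lagrange basis polynomials:
L_0(s) = s(s - 3) / [18] = (1/18)s^2 - (1/6)s
L_1(s) = (s + 3)(s - 3) / [-9] = -(1/9)s^2 + 1
L_2(s) = (s + 3)s / [18] = (1/18)s^2 + (1/6)s
h(s) = (-33)·L_0 + 0·L_1 + (-39)·L_2
  (-33)·L_0(s) = -(11/6)s^2 + (11/2)s
  0·L_1(s) = 0
  (-39)·L_2(s) = -(13/6)s^2 - (13/2)s
Adding term by term: -4s^2 - s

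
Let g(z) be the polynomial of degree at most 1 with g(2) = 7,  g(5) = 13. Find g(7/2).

Evaluate each Lagrange basis at z = 7/2:
L_0(7/2) = (-3/2)/[(-3)] = 1/2
L_1(7/2) = (3/2)/[(3)] = 1/2
Sum: 7·(1/2) + 13·(1/2) = 10

10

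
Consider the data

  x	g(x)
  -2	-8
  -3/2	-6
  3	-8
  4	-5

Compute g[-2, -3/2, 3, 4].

25/99

g[-2,-3/2] = (-6 - (-8)) / (-3/2 - (-2)) = 4
g[-3/2,3] = (-8 - (-6)) / (3 - (-3/2)) = -4/9
g[3,4] = (-5 - (-8)) / (4 - 3) = 3
g[-2,-3/2,3] = (-4/9 - 4) / (3 - (-2)) = -8/9
g[-3/2,3,4] = (3 - (-4/9)) / (4 - (-3/2)) = 62/99
g[-2,-3/2,3,4] = (62/99 - (-8/9)) / (4 - (-2)) = 25/99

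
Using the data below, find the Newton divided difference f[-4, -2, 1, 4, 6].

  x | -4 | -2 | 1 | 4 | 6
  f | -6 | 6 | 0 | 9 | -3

f[-4,-2] = (6 - (-6)) / (-2 - (-4)) = 6
f[-2,1] = (0 - 6) / (1 - (-2)) = -2
f[1,4] = (9 - 0) / (4 - 1) = 3
f[4,6] = (-3 - 9) / (6 - 4) = -6
f[-4,-2,1] = (-2 - 6) / (1 - (-4)) = -8/5
f[-2,1,4] = (3 - (-2)) / (4 - (-2)) = 5/6
f[1,4,6] = (-6 - 3) / (6 - 1) = -9/5
f[-4,-2,1,4] = (5/6 - (-8/5)) / (4 - (-4)) = 73/240
f[-2,1,4,6] = (-9/5 - 5/6) / (6 - (-2)) = -79/240
f[-4,-2,1,4,6] = (-79/240 - 73/240) / (6 - (-4)) = -19/300

-19/300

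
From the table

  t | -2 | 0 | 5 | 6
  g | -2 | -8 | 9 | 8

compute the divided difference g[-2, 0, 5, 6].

-173/840

g[-2,0] = (-8 - (-2)) / (0 - (-2)) = -3
g[0,5] = (9 - (-8)) / (5 - 0) = 17/5
g[5,6] = (8 - 9) / (6 - 5) = -1
g[-2,0,5] = (17/5 - (-3)) / (5 - (-2)) = 32/35
g[0,5,6] = (-1 - 17/5) / (6 - 0) = -11/15
g[-2,0,5,6] = (-11/15 - 32/35) / (6 - (-2)) = -173/840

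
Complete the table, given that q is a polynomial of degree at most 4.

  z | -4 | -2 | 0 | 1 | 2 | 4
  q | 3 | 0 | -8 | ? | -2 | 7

The 5 known values determine q uniquely (degree ≤ 4).
Evaluate each Lagrange basis at z = 1:
L_0(1) = (3)·(1)·(-1)·(-3)/[(-2)·(-4)·(-6)·(-8)] = 3/128
L_1(1) = (5)·(1)·(-1)·(-3)/[(2)·(-2)·(-4)·(-6)] = -5/32
L_2(1) = (5)·(3)·(-1)·(-3)/[(4)·(2)·(-2)·(-4)] = 45/64
L_3(1) = (5)·(3)·(1)·(-3)/[(6)·(4)·(2)·(-2)] = 15/32
L_4(1) = (5)·(3)·(1)·(-1)/[(8)·(6)·(4)·(2)] = -5/128
Sum: 3·(3/128) + 0 + (-8)·(45/64) + (-2)·(15/32) + 7·(-5/128) = -433/64

-433/64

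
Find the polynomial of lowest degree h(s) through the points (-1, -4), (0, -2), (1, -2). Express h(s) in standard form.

h(s) = -s^2 + s - 2

L_0(s) = s(s - 1) / [2] = (1/2)s^2 - (1/2)s
L_1(s) = (s + 1)(s - 1) / [-1] = -s^2 + 1
L_2(s) = (s + 1)s / [2] = (1/2)s^2 + (1/2)s
h(s) = (-4)·L_0 + (-2)·L_1 + (-2)·L_2
  (-4)·L_0(s) = -2s^2 + 2s
  (-2)·L_1(s) = 2s^2 - 2
  (-2)·L_2(s) = -s^2 - s
Adding term by term: -s^2 + s - 2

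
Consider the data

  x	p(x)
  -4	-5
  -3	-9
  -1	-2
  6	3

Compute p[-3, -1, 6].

p[-3,-1] = (-2 - (-9)) / (-1 - (-3)) = 7/2
p[-1,6] = (3 - (-2)) / (6 - (-1)) = 5/7
p[-3,-1,6] = (5/7 - 7/2) / (6 - (-3)) = -13/42

-13/42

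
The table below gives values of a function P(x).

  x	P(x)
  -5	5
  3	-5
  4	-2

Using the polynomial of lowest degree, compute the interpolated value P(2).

L_0(2) = (-1)·(-2)/[(-8)·(-9)] = 1/36
L_1(2) = (7)·(-2)/[(8)·(-1)] = 7/4
L_2(2) = (7)·(-1)/[(9)·(1)] = -7/9
Sum: 5·(1/36) + (-5)·(7/4) + (-2)·(-7/9) = -127/18

-127/18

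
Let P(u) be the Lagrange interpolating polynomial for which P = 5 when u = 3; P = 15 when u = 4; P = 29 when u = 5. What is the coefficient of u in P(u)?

Build the Lagrange basis polynomials:
L_0(u) = (u - 4)(u - 5) / [2] = (1/2)u^2 - (9/2)u + 10
L_1(u) = (u - 3)(u - 5) / [-1] = -u^2 + 8u - 15
L_2(u) = (u - 3)(u - 4) / [2] = (1/2)u^2 - (7/2)u + 6
P(u) = 5·L_0 + 15·L_1 + 29·L_2
Only the coefficient of u is needed; take it from each L_i and combine:
5·(-9/2) + 15·(8) + 29·(-7/2) = -4

-4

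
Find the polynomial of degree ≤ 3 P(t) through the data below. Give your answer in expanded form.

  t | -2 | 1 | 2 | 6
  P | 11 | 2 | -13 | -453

L_0(t) = (t - 1)(t - 2)(t - 6) / [-96] = -(1/96)t^3 + (3/32)t^2 - (5/24)t + 1/8
L_1(t) = (t + 2)(t - 2)(t - 6) / [15] = (1/15)t^3 - (2/5)t^2 - (4/15)t + 8/5
L_2(t) = (t + 2)(t - 1)(t - 6) / [-16] = -(1/16)t^3 + (5/16)t^2 + (1/2)t - 3/4
L_3(t) = (t + 2)(t - 1)(t - 2) / [160] = (1/160)t^3 - (1/160)t^2 - (1/40)t + 1/40
P(t) = 11·L_0 + 2·L_1 + (-13)·L_2 + (-453)·L_3
  11·L_0(t) = -(11/96)t^3 + (33/32)t^2 - (55/24)t + 11/8
  2·L_1(t) = (2/15)t^3 - (4/5)t^2 - (8/15)t + 16/5
  (-13)·L_2(t) = (13/16)t^3 - (65/16)t^2 - (13/2)t + 39/4
  (-453)·L_3(t) = -(453/160)t^3 + (453/160)t^2 + (453/40)t - 453/40
Adding term by term: -2t^3 - t^2 + 2t + 3

P(t) = -2t^3 - t^2 + 2t + 3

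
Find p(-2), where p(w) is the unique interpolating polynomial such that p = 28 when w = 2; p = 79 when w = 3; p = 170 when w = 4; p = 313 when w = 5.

-16

Evaluate each Lagrange basis at w = -2:
L_0(-2) = (-5)·(-6)·(-7)/[(-1)·(-2)·(-3)] = 35
L_1(-2) = (-4)·(-6)·(-7)/[(1)·(-1)·(-2)] = -84
L_2(-2) = (-4)·(-5)·(-7)/[(2)·(1)·(-1)] = 70
L_3(-2) = (-4)·(-5)·(-6)/[(3)·(2)·(1)] = -20
Sum: 28·(35) + 79·(-84) + 170·(70) + 313·(-20) = -16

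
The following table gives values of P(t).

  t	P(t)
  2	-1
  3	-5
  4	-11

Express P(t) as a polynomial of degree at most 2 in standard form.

Build the Lagrange basis polynomials:
L_0(t) = (t - 3)(t - 4) / [2] = (1/2)t^2 - (7/2)t + 6
L_1(t) = (t - 2)(t - 4) / [-1] = -t^2 + 6t - 8
L_2(t) = (t - 2)(t - 3) / [2] = (1/2)t^2 - (5/2)t + 3
P(t) = (-1)·L_0 + (-5)·L_1 + (-11)·L_2
  (-1)·L_0(t) = -(1/2)t^2 + (7/2)t - 6
  (-5)·L_1(t) = 5t^2 - 30t + 40
  (-11)·L_2(t) = -(11/2)t^2 + (55/2)t - 33
Adding term by term: -t^2 + t + 1

P(t) = -t^2 + t + 1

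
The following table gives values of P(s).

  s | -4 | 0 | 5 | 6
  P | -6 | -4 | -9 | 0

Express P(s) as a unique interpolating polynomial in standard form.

Newton's divided differences:
P[-4,0] = (-4 - (-6)) / (0 - (-4)) = 1/2
P[0,5] = (-9 - (-4)) / (5 - 0) = -1
P[5,6] = (0 - (-9)) / (6 - 5) = 9
P[-4,0,5] = (-1 - 1/2) / (5 - (-4)) = -1/6
P[0,5,6] = (9 - (-1)) / (6 - 0) = 5/3
P[-4,0,5,6] = (5/3 - (-1/6)) / (6 - (-4)) = 11/60
P(s) = -6 + (1/2)·(s + 4) + (-1/6)·(s + 4)s + (11/60)·(s + 4)s(s - 5)
Expanding: P(s) = (11/60)s^3 - (7/20)s^2 - (23/6)s - 4

P(s) = (11/60)s^3 - (7/20)s^2 - (23/6)s - 4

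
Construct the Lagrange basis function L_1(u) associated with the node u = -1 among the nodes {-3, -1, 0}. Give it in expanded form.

L_1(u) = -(1/2)u^2 - (3/2)u

L_1(u) = (u + 3)u / [(2)·(-1)]
       = (u^2 + 3u) / (-2)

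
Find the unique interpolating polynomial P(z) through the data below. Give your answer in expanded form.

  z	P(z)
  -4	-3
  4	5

Build the Lagrange basis polynomials:
L_0(z) = (z - 4) / [-8] = -(1/8)z + 1/2
L_1(z) = (z + 4) / [8] = (1/8)z + 1/2
P(z) = (-3)·L_0 + 5·L_1
  (-3)·L_0(z) = (3/8)z - 3/2
  5·L_1(z) = (5/8)z + 5/2
Adding term by term: z + 1

P(z) = z + 1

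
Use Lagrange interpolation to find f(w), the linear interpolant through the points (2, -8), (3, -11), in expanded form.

f(w) = -3w - 2

Build the Lagrange basis polynomials:
L_0(w) = (w - 3) / [-1] = -w + 3
L_1(w) = (w - 2) / [1] = w - 2
f(w) = (-8)·L_0 + (-11)·L_1
  (-8)·L_0(w) = 8w - 24
  (-11)·L_1(w) = -11w + 22
Adding term by term: -3w - 2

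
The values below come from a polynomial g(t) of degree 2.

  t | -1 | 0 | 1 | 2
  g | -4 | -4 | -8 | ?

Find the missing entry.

-16

The 3 known values determine g uniquely (degree ≤ 2).
L_0(2) = (2)·(1)/[(-1)·(-2)] = 1
L_1(2) = (3)·(1)/[(1)·(-1)] = -3
L_2(2) = (3)·(2)/[(2)·(1)] = 3
Sum: (-4)·(1) + (-4)·(-3) + (-8)·(3) = -16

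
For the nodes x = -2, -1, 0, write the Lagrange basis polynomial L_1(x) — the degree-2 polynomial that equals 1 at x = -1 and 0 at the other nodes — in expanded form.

L_1(x) = (x + 2)x / [(1)·(-1)]
       = (x^2 + 2x) / (-1)

L_1(x) = -x^2 - 2x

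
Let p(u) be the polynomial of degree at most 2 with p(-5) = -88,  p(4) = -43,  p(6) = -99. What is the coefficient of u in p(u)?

L_0(u) = (u - 4)(u - 6) / [99] = (1/99)u^2 - (10/99)u + 8/33
L_1(u) = (u + 5)(u - 6) / [-18] = -(1/18)u^2 + (1/18)u + 5/3
L_2(u) = (u + 5)(u - 4) / [22] = (1/22)u^2 + (1/22)u - 10/11
p(u) = (-88)·L_0 + (-43)·L_1 + (-99)·L_2
Only the coefficient of u is needed; take it from each L_i and combine:
(-88)·(-10/99) + (-43)·(1/18) + (-99)·(1/22) = 2

2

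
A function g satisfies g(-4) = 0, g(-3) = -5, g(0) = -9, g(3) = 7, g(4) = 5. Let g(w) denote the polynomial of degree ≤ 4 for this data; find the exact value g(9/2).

Evaluate each Lagrange basis at w = 9/2:
L_0(9/2) = (15/2)·(9/2)·(3/2)·(1/2)/[(-1)·(-4)·(-7)·(-8)] = 405/3584
L_1(9/2) = (17/2)·(9/2)·(3/2)·(1/2)/[(1)·(-3)·(-6)·(-7)] = -51/224
L_2(9/2) = (17/2)·(15/2)·(3/2)·(1/2)/[(4)·(3)·(-3)·(-4)] = 85/256
L_3(9/2) = (17/2)·(15/2)·(9/2)·(1/2)/[(7)·(6)·(3)·(-1)] = -255/224
L_4(9/2) = (17/2)·(15/2)·(9/2)·(3/2)/[(8)·(7)·(4)·(1)] = 6885/3584
Sum: 0 + (-5)·(-51/224) + (-9)·(85/256) + 7·(-255/224) + 5·(6885/3584) = -765/3584

-765/3584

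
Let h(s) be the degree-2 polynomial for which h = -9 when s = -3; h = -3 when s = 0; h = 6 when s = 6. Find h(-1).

-44/9

L_0(-1) = (-1)·(-7)/[(-3)·(-9)] = 7/27
L_1(-1) = (2)·(-7)/[(3)·(-6)] = 7/9
L_2(-1) = (2)·(-1)/[(9)·(6)] = -1/27
Sum: (-9)·(7/27) + (-3)·(7/9) + 6·(-1/27) = -44/9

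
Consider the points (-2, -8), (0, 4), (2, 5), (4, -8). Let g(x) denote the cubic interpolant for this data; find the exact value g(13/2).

-6209/128

Evaluate each Lagrange basis at x = 13/2:
L_0(13/2) = (13/2)·(9/2)·(5/2)/[(-2)·(-4)·(-6)] = -195/128
L_1(13/2) = (17/2)·(9/2)·(5/2)/[(2)·(-2)·(-4)] = 765/128
L_2(13/2) = (17/2)·(13/2)·(5/2)/[(4)·(2)·(-2)] = -1105/128
L_3(13/2) = (17/2)·(13/2)·(9/2)/[(6)·(4)·(2)] = 663/128
Sum: (-8)·(-195/128) + 4·(765/128) + 5·(-1105/128) + (-8)·(663/128) = -6209/128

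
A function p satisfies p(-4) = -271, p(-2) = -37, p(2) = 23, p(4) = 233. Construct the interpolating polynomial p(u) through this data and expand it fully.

Build the Lagrange basis polynomials:
L_0(u) = (u + 2)(u - 2)(u - 4) / [-96] = -(1/96)u^3 + (1/24)u^2 + (1/24)u - 1/6
L_1(u) = (u + 4)(u - 2)(u - 4) / [48] = (1/48)u^3 - (1/24)u^2 - (1/3)u + 2/3
L_2(u) = (u + 4)(u + 2)(u - 4) / [-48] = -(1/48)u^3 - (1/24)u^2 + (1/3)u + 2/3
L_3(u) = (u + 4)(u + 2)(u - 2) / [96] = (1/96)u^3 + (1/24)u^2 - (1/24)u - 1/6
p(u) = (-271)·L_0 + (-37)·L_1 + 23·L_2 + 233·L_3
  (-271)·L_0(u) = (271/96)u^3 - (271/24)u^2 - (271/24)u + 271/6
  (-37)·L_1(u) = -(37/48)u^3 + (37/24)u^2 + (37/3)u - 74/3
  23·L_2(u) = -(23/48)u^3 - (23/24)u^2 + (23/3)u + 46/3
  233·L_3(u) = (233/96)u^3 + (233/24)u^2 - (233/24)u - 233/6
Adding term by term: 4u^3 - u^2 - u - 3

p(u) = 4u^3 - u^2 - u - 3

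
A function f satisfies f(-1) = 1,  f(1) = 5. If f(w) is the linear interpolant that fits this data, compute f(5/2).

L_0(5/2) = (3/2)/[(-2)] = -3/4
L_1(5/2) = (7/2)/[(2)] = 7/4
Sum: 1·(-3/4) + 5·(7/4) = 8

8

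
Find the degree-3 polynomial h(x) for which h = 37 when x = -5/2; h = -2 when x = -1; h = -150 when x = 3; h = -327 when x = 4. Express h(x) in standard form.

h(x) = -4x^3 - 4x^2 - x - 3

Newton's divided differences:
h[-5/2,-1] = (-2 - 37) / (-1 - (-5/2)) = -26
h[-1,3] = (-150 - (-2)) / (3 - (-1)) = -37
h[3,4] = (-327 - (-150)) / (4 - 3) = -177
h[-5/2,-1,3] = (-37 - (-26)) / (3 - (-5/2)) = -2
h[-1,3,4] = (-177 - (-37)) / (4 - (-1)) = -28
h[-5/2,-1,3,4] = (-28 - (-2)) / (4 - (-5/2)) = -4
h(x) = 37 + (-26)·(x + 5/2) + (-2)·(x + 5/2)(x + 1) + (-4)·(x + 5/2)(x + 1)(x - 3)
Expanding: h(x) = -4x^3 - 4x^2 - x - 3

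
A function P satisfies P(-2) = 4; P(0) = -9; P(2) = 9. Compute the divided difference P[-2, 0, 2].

P[-2,0] = (-9 - 4) / (0 - (-2)) = -13/2
P[0,2] = (9 - (-9)) / (2 - 0) = 9
P[-2,0,2] = (9 - (-13/2)) / (2 - (-2)) = 31/8

31/8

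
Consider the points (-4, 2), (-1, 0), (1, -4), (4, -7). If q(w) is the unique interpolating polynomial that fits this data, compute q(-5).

1/5

Evaluate each Lagrange basis at w = -5:
L_0(-5) = (-4)·(-6)·(-9)/[(-3)·(-5)·(-8)] = 9/5
L_1(-5) = (-1)·(-6)·(-9)/[(3)·(-2)·(-5)] = -9/5
L_2(-5) = (-1)·(-4)·(-9)/[(5)·(2)·(-3)] = 6/5
L_3(-5) = (-1)·(-4)·(-6)/[(8)·(5)·(3)] = -1/5
Sum: 2·(9/5) + 0 + (-4)·(6/5) + (-7)·(-1/5) = 1/5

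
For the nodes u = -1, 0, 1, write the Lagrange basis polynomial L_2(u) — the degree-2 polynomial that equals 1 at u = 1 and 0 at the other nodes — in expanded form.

L_2(u) = (1/2)u^2 + (1/2)u

L_2(u) = (u + 1)u / [(2)·(1)]
       = (u^2 + u) / (2)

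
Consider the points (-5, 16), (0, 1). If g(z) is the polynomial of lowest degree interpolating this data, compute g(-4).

Evaluate each Lagrange basis at z = -4:
L_0(-4) = (-4)/[(-5)] = 4/5
L_1(-4) = (1)/[(5)] = 1/5
Sum: 16·(4/5) + 1·(1/5) = 13

13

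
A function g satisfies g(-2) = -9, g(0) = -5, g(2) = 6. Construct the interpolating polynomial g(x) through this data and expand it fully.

Newton's divided differences:
g[-2,0] = (-5 - (-9)) / (0 - (-2)) = 2
g[0,2] = (6 - (-5)) / (2 - 0) = 11/2
g[-2,0,2] = (11/2 - 2) / (2 - (-2)) = 7/8
g(x) = -9 + 2·(x + 2) + (7/8)·(x + 2)x
Expanding: g(x) = (7/8)x^2 + (15/4)x - 5

g(x) = (7/8)x^2 + (15/4)x - 5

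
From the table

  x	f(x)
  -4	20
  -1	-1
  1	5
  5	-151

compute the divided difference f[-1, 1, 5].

-7

f[-1,1] = (5 - (-1)) / (1 - (-1)) = 3
f[1,5] = (-151 - 5) / (5 - 1) = -39
f[-1,1,5] = (-39 - 3) / (5 - (-1)) = -7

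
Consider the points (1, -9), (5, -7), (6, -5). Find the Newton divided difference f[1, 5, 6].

f[1,5] = (-7 - (-9)) / (5 - 1) = 1/2
f[5,6] = (-5 - (-7)) / (6 - 5) = 2
f[1,5,6] = (2 - 1/2) / (6 - 1) = 3/10

3/10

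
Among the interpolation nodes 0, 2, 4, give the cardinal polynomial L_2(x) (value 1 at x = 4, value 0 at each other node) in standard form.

L_2(x) = x(x - 2) / [(4)·(2)]
       = (x^2 - 2x) / (8)

L_2(x) = (1/8)x^2 - (1/4)x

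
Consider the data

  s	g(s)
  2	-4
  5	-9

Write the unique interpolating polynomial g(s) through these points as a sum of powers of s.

g(s) = -(5/3)s - 2/3

Build the Lagrange basis polynomials:
L_0(s) = (s - 5) / [-3] = -(1/3)s + 5/3
L_1(s) = (s - 2) / [3] = (1/3)s - 2/3
g(s) = (-4)·L_0 + (-9)·L_1
  (-4)·L_0(s) = (4/3)s - 20/3
  (-9)·L_1(s) = -3s + 6
Adding term by term: -(5/3)s - 2/3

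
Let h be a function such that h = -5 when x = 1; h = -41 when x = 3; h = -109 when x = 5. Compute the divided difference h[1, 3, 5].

h[1,3] = (-41 - (-5)) / (3 - 1) = -18
h[3,5] = (-109 - (-41)) / (5 - 3) = -34
h[1,3,5] = (-34 - (-18)) / (5 - 1) = -4

-4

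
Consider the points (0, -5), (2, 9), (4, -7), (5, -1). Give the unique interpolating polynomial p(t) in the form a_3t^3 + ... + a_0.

p(t) = (101/60)t^3 - (277/20)t^2 + (839/30)t - 5

L_0(t) = (t - 2)(t - 4)(t - 5) / [-40] = -(1/40)t^3 + (11/40)t^2 - (19/20)t + 1
L_1(t) = t(t - 4)(t - 5) / [12] = (1/12)t^3 - (3/4)t^2 + (5/3)t
L_2(t) = t(t - 2)(t - 5) / [-8] = -(1/8)t^3 + (7/8)t^2 - (5/4)t
L_3(t) = t(t - 2)(t - 4) / [15] = (1/15)t^3 - (2/5)t^2 + (8/15)t
p(t) = (-5)·L_0 + 9·L_1 + (-7)·L_2 + (-1)·L_3
  (-5)·L_0(t) = (1/8)t^3 - (11/8)t^2 + (19/4)t - 5
  9·L_1(t) = (3/4)t^3 - (27/4)t^2 + 15t
  (-7)·L_2(t) = (7/8)t^3 - (49/8)t^2 + (35/4)t
  (-1)·L_3(t) = -(1/15)t^3 + (2/5)t^2 - (8/15)t
Adding term by term: (101/60)t^3 - (277/20)t^2 + (839/30)t - 5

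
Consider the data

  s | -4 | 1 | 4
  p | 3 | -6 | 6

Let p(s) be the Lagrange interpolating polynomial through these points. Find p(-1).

Evaluate each Lagrange basis at s = -1:
L_0(-1) = (-2)·(-5)/[(-5)·(-8)] = 1/4
L_1(-1) = (3)·(-5)/[(5)·(-3)] = 1
L_2(-1) = (3)·(-2)/[(8)·(3)] = -1/4
Sum: 3·(1/4) + (-6)·(1) + 6·(-1/4) = -27/4

-27/4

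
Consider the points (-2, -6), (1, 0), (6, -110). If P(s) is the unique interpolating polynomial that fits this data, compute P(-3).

-20

Evaluate each Lagrange basis at s = -3:
L_0(-3) = (-4)·(-9)/[(-3)·(-8)] = 3/2
L_1(-3) = (-1)·(-9)/[(3)·(-5)] = -3/5
L_2(-3) = (-1)·(-4)/[(8)·(5)] = 1/10
Sum: (-6)·(3/2) + 0 + (-110)·(1/10) = -20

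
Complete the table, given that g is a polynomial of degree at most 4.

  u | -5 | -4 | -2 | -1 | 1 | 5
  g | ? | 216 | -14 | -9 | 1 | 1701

The 5 known values determine g uniquely (degree ≤ 4).
Evaluate each Lagrange basis at u = -5:
L_0(-5) = (-3)·(-4)·(-6)·(-10)/[(-2)·(-3)·(-5)·(-9)] = 8/3
L_1(-5) = (-1)·(-4)·(-6)·(-10)/[(2)·(-1)·(-3)·(-7)] = -40/7
L_2(-5) = (-1)·(-3)·(-6)·(-10)/[(3)·(1)·(-2)·(-6)] = 5
L_3(-5) = (-1)·(-3)·(-4)·(-10)/[(5)·(3)·(2)·(-4)] = -1
L_4(-5) = (-1)·(-3)·(-4)·(-6)/[(9)·(7)·(6)·(4)] = 1/21
Sum: 216·(8/3) + (-14)·(-40/7) + (-9)·(5) + 1·(-1) + 1701·(1/21) = 691

691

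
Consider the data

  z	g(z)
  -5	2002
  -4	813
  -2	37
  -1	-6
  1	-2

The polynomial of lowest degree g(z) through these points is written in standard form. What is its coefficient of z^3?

Build the Lagrange basis polynomials:
L_0(z) = (z + 4)(z + 2)(z + 1)(z - 1) / [72] = (1/72)z^4 + (1/12)z^3 + (7/72)z^2 - (1/12)z - 1/9
L_1(z) = (z + 5)(z + 2)(z + 1)(z - 1) / [-30] = -(1/30)z^4 - (7/30)z^3 - (3/10)z^2 + (7/30)z + 1/3
L_2(z) = (z + 5)(z + 4)(z + 1)(z - 1) / [18] = (1/18)z^4 + (1/2)z^3 + (19/18)z^2 - (1/2)z - 10/9
L_3(z) = (z + 5)(z + 4)(z + 2)(z - 1) / [-24] = -(1/24)z^4 - (5/12)z^3 - (9/8)z^2 - (1/12)z + 5/3
L_4(z) = (z + 5)(z + 4)(z + 2)(z + 1) / [180] = (1/180)z^4 + (1/15)z^3 + (49/180)z^2 + (13/30)z + 2/9
g(z) = 2002·L_0 + 813·L_1 + 37·L_2 + (-6)·L_3 + (-2)·L_4
Only the coefficient of z^3 is needed; take it from each L_i and combine:
2002·(1/12) + 813·(-7/30) + 37·(1/2) + (-6)·(-5/12) + (-2)·(1/15) = -2

-2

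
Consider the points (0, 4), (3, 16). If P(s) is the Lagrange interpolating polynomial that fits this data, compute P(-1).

Evaluate each Lagrange basis at s = -1:
L_0(-1) = (-4)/[(-3)] = 4/3
L_1(-1) = (-1)/[(3)] = -1/3
Sum: 4·(4/3) + 16·(-1/3) = 0

0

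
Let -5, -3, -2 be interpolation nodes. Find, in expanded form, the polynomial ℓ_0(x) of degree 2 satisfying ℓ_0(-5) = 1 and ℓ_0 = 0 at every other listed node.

ℓ_0(x) = (1/6)x^2 + (5/6)x + 1

ℓ_0(x) = (x + 3)(x + 2) / [(-2)·(-3)]
       = (x^2 + 5x + 6) / (6)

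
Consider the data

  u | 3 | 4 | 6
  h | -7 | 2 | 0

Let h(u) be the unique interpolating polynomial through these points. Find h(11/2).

3

Using Newton's divided-difference form:
h[3,4] = (2 - (-7)) / (4 - 3) = 9
h[4,6] = (0 - 2) / (6 - 4) = -1
h[3,4,6] = (-1 - 9) / (6 - 3) = -10/3
h(11/2) = -7 + 9·(5/2) + (-10/3)·(5/2)·(3/2) = 3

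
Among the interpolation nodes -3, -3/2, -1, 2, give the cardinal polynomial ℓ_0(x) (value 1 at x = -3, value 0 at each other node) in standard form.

ℓ_0(x) = (x + 3/2)(x + 1)(x - 2) / [(-3/2)·(-2)·(-5)]
       = (x^3 + (1/2)x^2 - (7/2)x - 3) / (-15)

ℓ_0(x) = -(1/15)x^3 - (1/30)x^2 + (7/30)x + 1/5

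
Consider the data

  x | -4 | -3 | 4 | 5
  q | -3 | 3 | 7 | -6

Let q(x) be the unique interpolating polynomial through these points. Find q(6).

Evaluate each Lagrange basis at x = 6:
L_0(6) = (9)·(2)·(1)/[(-1)·(-8)·(-9)] = -1/4
L_1(6) = (10)·(2)·(1)/[(1)·(-7)·(-8)] = 5/14
L_2(6) = (10)·(9)·(1)/[(8)·(7)·(-1)] = -45/28
L_3(6) = (10)·(9)·(2)/[(9)·(8)·(1)] = 5/2
Sum: (-3)·(-1/4) + 3·(5/14) + 7·(-45/28) + (-6)·(5/2) = -171/7

-171/7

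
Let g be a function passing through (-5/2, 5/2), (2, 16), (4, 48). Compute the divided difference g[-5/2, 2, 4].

2

g[-5/2,2] = (16 - 5/2) / (2 - (-5/2)) = 3
g[2,4] = (48 - 16) / (4 - 2) = 16
g[-5/2,2,4] = (16 - 3) / (4 - (-5/2)) = 2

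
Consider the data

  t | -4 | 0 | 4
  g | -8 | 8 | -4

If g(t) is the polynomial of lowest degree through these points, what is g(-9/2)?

Using Newton's divided-difference form:
g[-4,0] = (8 - (-8)) / (0 - (-4)) = 4
g[0,4] = (-4 - 8) / (4 - 0) = -3
g[-4,0,4] = (-3 - 4) / (4 - (-4)) = -7/8
g(-9/2) = -8 + 4·(-1/2) + (-7/8)·(-1/2)·(-9/2) = -383/32

-383/32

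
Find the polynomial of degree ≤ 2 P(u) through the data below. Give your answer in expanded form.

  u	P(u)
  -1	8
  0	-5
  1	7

Newton's divided differences:
P[-1,0] = (-5 - 8) / (0 - (-1)) = -13
P[0,1] = (7 - (-5)) / (1 - 0) = 12
P[-1,0,1] = (12 - (-13)) / (1 - (-1)) = 25/2
P(u) = 8 + (-13)·(u + 1) + (25/2)·(u + 1)u
Expanding: P(u) = (25/2)u^2 - (1/2)u - 5

P(u) = (25/2)u^2 - (1/2)u - 5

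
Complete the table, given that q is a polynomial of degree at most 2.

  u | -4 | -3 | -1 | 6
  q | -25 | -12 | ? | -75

The 3 known values determine q uniquely (degree ≤ 2).
Evaluate each Lagrange basis at u = -1:
L_0(-1) = (2)·(-7)/[(-1)·(-10)] = -7/5
L_1(-1) = (3)·(-7)/[(1)·(-9)] = 7/3
L_2(-1) = (3)·(2)/[(10)·(9)] = 1/15
Sum: (-25)·(-7/5) + (-12)·(7/3) + (-75)·(1/15) = 2

2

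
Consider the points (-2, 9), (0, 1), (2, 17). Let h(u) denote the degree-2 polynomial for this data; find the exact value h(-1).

2

Using Newton's divided-difference form:
h[-2,0] = (1 - 9) / (0 - (-2)) = -4
h[0,2] = (17 - 1) / (2 - 0) = 8
h[-2,0,2] = (8 - (-4)) / (2 - (-2)) = 3
h(-1) = 9 + (-4)·(1) + 3·(1)·(-1) = 2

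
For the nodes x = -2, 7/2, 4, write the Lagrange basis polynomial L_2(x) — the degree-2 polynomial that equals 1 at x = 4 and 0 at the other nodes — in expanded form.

L_2(x) = (1/3)x^2 - (1/2)x - 7/3

L_2(x) = (x + 2)(x - 7/2) / [(6)·(1/2)]
       = (x^2 - (3/2)x - 7) / (3)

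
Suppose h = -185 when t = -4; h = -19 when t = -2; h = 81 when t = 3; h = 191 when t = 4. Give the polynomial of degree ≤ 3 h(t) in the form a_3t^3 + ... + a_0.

Newton's divided differences:
h[-4,-2] = (-19 - (-185)) / (-2 - (-4)) = 83
h[-2,3] = (81 - (-19)) / (3 - (-2)) = 20
h[3,4] = (191 - 81) / (4 - 3) = 110
h[-4,-2,3] = (20 - 83) / (3 - (-4)) = -9
h[-2,3,4] = (110 - 20) / (4 - (-2)) = 15
h[-4,-2,3,4] = (15 - (-9)) / (4 - (-4)) = 3
h(t) = -185 + 83·(t + 4) + (-9)·(t + 4)(t + 2) + 3·(t + 4)(t + 2)(t - 3)
Expanding: h(t) = 3t^3 - t + 3

h(t) = 3t^3 - t + 3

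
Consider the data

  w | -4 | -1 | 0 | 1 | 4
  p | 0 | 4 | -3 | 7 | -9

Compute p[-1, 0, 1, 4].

-37/15

p[-1,0] = (-3 - 4) / (0 - (-1)) = -7
p[0,1] = (7 - (-3)) / (1 - 0) = 10
p[1,4] = (-9 - 7) / (4 - 1) = -16/3
p[-1,0,1] = (10 - (-7)) / (1 - (-1)) = 17/2
p[0,1,4] = (-16/3 - 10) / (4 - 0) = -23/6
p[-1,0,1,4] = (-23/6 - 17/2) / (4 - (-1)) = -37/15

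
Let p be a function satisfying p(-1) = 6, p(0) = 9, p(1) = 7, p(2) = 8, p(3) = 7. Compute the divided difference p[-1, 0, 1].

-5/2

p[-1,0] = (9 - 6) / (0 - (-1)) = 3
p[0,1] = (7 - 9) / (1 - 0) = -2
p[-1,0,1] = (-2 - 3) / (1 - (-1)) = -5/2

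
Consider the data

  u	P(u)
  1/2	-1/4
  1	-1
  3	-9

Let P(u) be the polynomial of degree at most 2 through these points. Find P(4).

-16

Using Newton's divided-difference form:
P[1/2,1] = (-1 - (-1/4)) / (1 - 1/2) = -3/2
P[1,3] = (-9 - (-1)) / (3 - 1) = -4
P[1/2,1,3] = (-4 - (-3/2)) / (3 - 1/2) = -1
P(4) = -1/4 + (-3/2)·(7/2) + (-1)·(7/2)·(3) = -16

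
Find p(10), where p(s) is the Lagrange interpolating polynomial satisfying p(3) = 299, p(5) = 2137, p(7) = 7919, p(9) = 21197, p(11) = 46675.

32072

L_0(10) = (5)·(3)·(1)·(-1)/[(-2)·(-4)·(-6)·(-8)] = -5/128
L_1(10) = (7)·(3)·(1)·(-1)/[(2)·(-2)·(-4)·(-6)] = 7/32
L_2(10) = (7)·(5)·(1)·(-1)/[(4)·(2)·(-2)·(-4)] = -35/64
L_3(10) = (7)·(5)·(3)·(-1)/[(6)·(4)·(2)·(-2)] = 35/32
L_4(10) = (7)·(5)·(3)·(1)/[(8)·(6)·(4)·(2)] = 35/128
Sum: 299·(-5/128) + 2137·(7/32) + 7919·(-35/64) + 21197·(35/32) + 46675·(35/128) = 32072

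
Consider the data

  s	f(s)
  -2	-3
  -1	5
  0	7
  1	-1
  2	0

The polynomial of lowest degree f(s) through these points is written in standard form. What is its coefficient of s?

Build the Lagrange basis polynomials:
L_0(s) = (s + 1)s(s - 1)(s - 2) / [24] = (1/24)s^4 - (1/12)s^3 - (1/24)s^2 + (1/12)s
L_1(s) = (s + 2)s(s - 1)(s - 2) / [-6] = -(1/6)s^4 + (1/6)s^3 + (2/3)s^2 - (2/3)s
L_2(s) = (s + 2)(s + 1)(s - 1)(s - 2) / [4] = (1/4)s^4 - (5/4)s^2 + 1
L_3(s) = (s + 2)(s + 1)s(s - 2) / [-6] = -(1/6)s^4 - (1/6)s^3 + (2/3)s^2 + (2/3)s
L_4(s) = (s + 2)(s + 1)s(s - 1) / [24] = (1/24)s^4 + (1/12)s^3 - (1/24)s^2 - (1/12)s
f(s) = (-3)·L_0 + 5·L_1 + 7·L_2 + (-1)·L_3 + 0·L_4
Only the coefficient of s is needed; take it from each L_i and combine:
(-3)·(1/12) + 5·(-2/3) + 7·(0) + (-1)·(2/3) + 0·(-1/12) = -17/4

-17/4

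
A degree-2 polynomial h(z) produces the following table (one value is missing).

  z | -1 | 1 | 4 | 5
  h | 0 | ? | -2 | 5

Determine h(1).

The 3 known values determine h uniquely (degree ≤ 2).
Evaluate each Lagrange basis at z = 1:
L_0(1) = (-3)·(-4)/[(-5)·(-6)] = 2/5
L_1(1) = (2)·(-4)/[(5)·(-1)] = 8/5
L_2(1) = (2)·(-3)/[(6)·(1)] = -1
Sum: 0 + (-2)·(8/5) + 5·(-1) = -41/5

-41/5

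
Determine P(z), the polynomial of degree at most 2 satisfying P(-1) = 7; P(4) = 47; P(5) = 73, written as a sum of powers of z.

P(z) = 3z^2 - z + 3

Newton's divided differences:
P[-1,4] = (47 - 7) / (4 - (-1)) = 8
P[4,5] = (73 - 47) / (5 - 4) = 26
P[-1,4,5] = (26 - 8) / (5 - (-1)) = 3
P(z) = 7 + 8·(z + 1) + 3·(z + 1)(z - 4)
Expanding: P(z) = 3z^2 - z + 3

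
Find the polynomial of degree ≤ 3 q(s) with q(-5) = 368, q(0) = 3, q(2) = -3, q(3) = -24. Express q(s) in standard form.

q(s) = -2s^3 + 4s^2 - 3s + 3

Newton's divided differences:
q[-5,0] = (3 - 368) / (0 - (-5)) = -73
q[0,2] = (-3 - 3) / (2 - 0) = -3
q[2,3] = (-24 - (-3)) / (3 - 2) = -21
q[-5,0,2] = (-3 - (-73)) / (2 - (-5)) = 10
q[0,2,3] = (-21 - (-3)) / (3 - 0) = -6
q[-5,0,2,3] = (-6 - 10) / (3 - (-5)) = -2
q(s) = 368 + (-73)·(s + 5) + 10·(s + 5)s + (-2)·(s + 5)s(s - 2)
Expanding: q(s) = -2s^3 + 4s^2 - 3s + 3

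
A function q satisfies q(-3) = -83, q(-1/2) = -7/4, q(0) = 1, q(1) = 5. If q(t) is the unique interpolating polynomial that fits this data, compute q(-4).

Using Newton's divided-difference form:
q[-3,-1/2] = (-7/4 - (-83)) / (-1/2 - (-3)) = 65/2
q[-1/2,0] = (1 - (-7/4)) / (0 - (-1/2)) = 11/2
q[0,1] = (5 - 1) / (1 - 0) = 4
q[-3,-1/2,0] = (11/2 - 65/2) / (0 - (-3)) = -9
q[-1/2,0,1] = (4 - 11/2) / (1 - (-1/2)) = -1
q[-3,-1/2,0,1] = (-1 - (-9)) / (1 - (-3)) = 2
q(-4) = -83 + (65/2)·(-1) + (-9)·(-1)·(-7/2) + 2·(-1)·(-7/2)·(-4) = -175

-175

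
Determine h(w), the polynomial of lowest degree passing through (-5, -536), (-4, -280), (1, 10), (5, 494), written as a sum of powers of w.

h(w) = 4w^3 - w^2 + 3w + 4

Build the Lagrange basis polynomials:
L_0(w) = (w + 4)(w - 1)(w - 5) / [-60] = -(1/60)w^3 + (1/30)w^2 + (19/60)w - 1/3
L_1(w) = (w + 5)(w - 1)(w - 5) / [45] = (1/45)w^3 - (1/45)w^2 - (5/9)w + 5/9
L_2(w) = (w + 5)(w + 4)(w - 5) / [-120] = -(1/120)w^3 - (1/30)w^2 + (5/24)w + 5/6
L_3(w) = (w + 5)(w + 4)(w - 1) / [360] = (1/360)w^3 + (1/45)w^2 + (11/360)w - 1/18
h(w) = (-536)·L_0 + (-280)·L_1 + 10·L_2 + 494·L_3
  (-536)·L_0(w) = (134/15)w^3 - (268/15)w^2 - (2546/15)w + 536/3
  (-280)·L_1(w) = -(56/9)w^3 + (56/9)w^2 + (1400/9)w - 1400/9
  10·L_2(w) = -(1/12)w^3 - (1/3)w^2 + (25/12)w + 25/3
  494·L_3(w) = (247/180)w^3 + (494/45)w^2 + (2717/180)w - 247/9
Adding term by term: 4w^3 - w^2 + 3w + 4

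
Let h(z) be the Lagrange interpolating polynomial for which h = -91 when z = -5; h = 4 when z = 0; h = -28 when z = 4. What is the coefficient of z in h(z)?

4

Build the Lagrange basis polynomials:
L_0(z) = z(z - 4) / [45] = (1/45)z^2 - (4/45)z
L_1(z) = (z + 5)(z - 4) / [-20] = -(1/20)z^2 - (1/20)z + 1
L_2(z) = (z + 5)z / [36] = (1/36)z^2 + (5/36)z
h(z) = (-91)·L_0 + 4·L_1 + (-28)·L_2
Only the coefficient of z is needed; take it from each L_i and combine:
(-91)·(-4/45) + 4·(-1/20) + (-28)·(5/36) = 4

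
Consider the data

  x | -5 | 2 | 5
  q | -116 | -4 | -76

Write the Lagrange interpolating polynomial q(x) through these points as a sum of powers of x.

q(x) = -4x^2 + 4x + 4

L_0(x) = (x - 2)(x - 5) / [70] = (1/70)x^2 - (1/10)x + 1/7
L_1(x) = (x + 5)(x - 5) / [-21] = -(1/21)x^2 + 25/21
L_2(x) = (x + 5)(x - 2) / [30] = (1/30)x^2 + (1/10)x - 1/3
q(x) = (-116)·L_0 + (-4)·L_1 + (-76)·L_2
  (-116)·L_0(x) = -(58/35)x^2 + (58/5)x - 116/7
  (-4)·L_1(x) = (4/21)x^2 - 100/21
  (-76)·L_2(x) = -(38/15)x^2 - (38/5)x + 76/3
Adding term by term: -4x^2 + 4x + 4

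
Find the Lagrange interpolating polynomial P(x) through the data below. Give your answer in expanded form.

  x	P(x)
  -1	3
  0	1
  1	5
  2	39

Build the Lagrange basis polynomials:
L_0(x) = x(x - 1)(x - 2) / [-6] = -(1/6)x^3 + (1/2)x^2 - (1/3)x
L_1(x) = (x + 1)(x - 1)(x - 2) / [2] = (1/2)x^3 - x^2 - (1/2)x + 1
L_2(x) = (x + 1)x(x - 2) / [-2] = -(1/2)x^3 + (1/2)x^2 + x
L_3(x) = (x + 1)x(x - 1) / [6] = (1/6)x^3 - (1/6)x
P(x) = 3·L_0 + 1·L_1 + 5·L_2 + 39·L_3
  3·L_0(x) = -(1/2)x^3 + (3/2)x^2 - x
  1·L_1(x) = (1/2)x^3 - x^2 - (1/2)x + 1
  5·L_2(x) = -(5/2)x^3 + (5/2)x^2 + 5x
  39·L_3(x) = (13/2)x^3 - (13/2)x
Adding term by term: 4x^3 + 3x^2 - 3x + 1

P(x) = 4x^3 + 3x^2 - 3x + 1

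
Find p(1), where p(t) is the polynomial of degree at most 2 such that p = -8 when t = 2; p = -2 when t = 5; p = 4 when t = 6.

-6

Using Newton's divided-difference form:
p[2,5] = (-2 - (-8)) / (5 - 2) = 2
p[5,6] = (4 - (-2)) / (6 - 5) = 6
p[2,5,6] = (6 - 2) / (6 - 2) = 1
p(1) = -8 + 2·(-1) + 1·(-1)·(-4) = -6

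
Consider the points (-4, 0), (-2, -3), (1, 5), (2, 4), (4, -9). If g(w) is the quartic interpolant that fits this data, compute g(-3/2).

Using Newton's divided-difference form:
g[-4,-2] = (-3 - 0) / (-2 - (-4)) = -3/2
g[-2,1] = (5 - (-3)) / (1 - (-2)) = 8/3
g[1,2] = (4 - 5) / (2 - 1) = -1
g[2,4] = (-9 - 4) / (4 - 2) = -13/2
g[-4,-2,1] = (8/3 - (-3/2)) / (1 - (-4)) = 5/6
g[-2,1,2] = (-1 - 8/3) / (2 - (-2)) = -11/12
g[1,2,4] = (-13/2 - (-1)) / (4 - 1) = -11/6
g[-4,-2,1,2] = (-11/12 - 5/6) / (2 - (-4)) = -7/24
g[-2,1,2,4] = (-11/6 - (-11/12)) / (4 - (-2)) = -11/72
g[-4,-2,1,2,4] = (-11/72 - (-7/24)) / (4 - (-4)) = 5/288
g(-3/2) = 0 + (-3/2)·(5/2) + (5/6)·(5/2)·(1/2) + (-7/24)·(5/2)·(1/2)·(-5/2) + (5/288)·(5/2)·(1/2)·(-5/2)·(-7/2) = -7405/4608

-7405/4608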